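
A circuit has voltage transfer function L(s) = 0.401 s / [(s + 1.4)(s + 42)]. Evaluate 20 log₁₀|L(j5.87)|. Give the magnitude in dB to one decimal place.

-40.7 dB

|j5.87| = 5.87
|j5.87 + 1.4| = √(5.87² + 1.4²) = 6.035
|j5.87 + 42| = √(5.87² + 42²) = 42.41
|L(j5.87)| = 0.401 × 5.87 / (6.035 × 42.41) = 0.0091977
20 log₁₀(0.0091977) = -40.73 dB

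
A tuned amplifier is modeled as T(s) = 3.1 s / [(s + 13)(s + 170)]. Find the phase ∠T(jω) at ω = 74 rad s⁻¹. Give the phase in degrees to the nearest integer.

-14°

∠(j74) = 90.00°
∠(j74 + 13) = arctan(74/13) = 80.04°
∠(j74 + 170) = arctan(74/170) = 23.52°
∠T(j74) = 90.00° − (80.04° + 23.52°) = -13.56°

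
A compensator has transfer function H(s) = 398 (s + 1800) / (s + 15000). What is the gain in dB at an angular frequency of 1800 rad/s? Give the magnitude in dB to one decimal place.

|j1800 + 1800| = √(1800² + 1800²) = 2546
|j1800 + 15000| = √(1800² + 15000²) = 1.511e+04
|H(j1800)| = 398 × 2546 / 1.511e+04 = 67.062
20 log₁₀(67.062) = 36.53 dB

36.5 dB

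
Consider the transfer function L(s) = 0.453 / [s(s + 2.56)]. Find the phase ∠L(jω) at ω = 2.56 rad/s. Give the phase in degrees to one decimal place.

∠(j2.56 + 2.56) = arctan(2.56/2.56) = 45.00°
∠(j2.56) = 90.00°
∠L(j2.56) = − (45.00° + 90.00°) = -135.00°

-135.0°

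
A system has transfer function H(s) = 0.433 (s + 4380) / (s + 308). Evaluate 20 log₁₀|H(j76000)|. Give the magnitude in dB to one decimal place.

|j76000 + 4380| = √(76000² + 4380²) = 7.613e+04
|j76000 + 308| = √(76000² + 308²) = 7.6e+04
|H(j76000)| = 0.433 × 7.613e+04 / 7.6e+04 = 0.43371
20 log₁₀(0.43371) = -7.26 dB

-7.3 dB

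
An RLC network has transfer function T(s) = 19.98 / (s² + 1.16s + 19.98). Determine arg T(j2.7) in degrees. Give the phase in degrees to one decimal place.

-13.9°

∠[(j2.7)² + 1.16(j2.7) + 19.98] = ∠[12.69 + j3.132] = 13.86°
∠T(j2.7) = −13.86° = -13.86°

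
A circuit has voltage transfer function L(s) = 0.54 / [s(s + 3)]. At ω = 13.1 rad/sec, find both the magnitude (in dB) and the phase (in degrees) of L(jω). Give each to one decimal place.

|j13.1 + 3| = √(13.1² + 3²) = 13.44
|j13.1| = 13.1
|L(j13.1)| = 0.54 / (13.44 × 13.1) = 0.0030673
20 log₁₀(0.0030673) = -50.26 dB
∠(j13.1 + 3) = arctan(13.1/3) = 77.10°
∠(j13.1) = 90.00°
∠L(j13.1) = − (77.10° + 90.00°) = -167.10°

|L| = -50.3 dB, ∠L = -167.1°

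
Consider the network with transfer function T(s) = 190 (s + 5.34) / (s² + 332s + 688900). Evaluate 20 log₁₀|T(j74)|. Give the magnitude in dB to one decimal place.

-33.7 dB

|j74 + 5.34| = √(74² + 5.34²) = 74.19
|(j74)² + 332(j74) + 688900| = |6.8342e+05 + j24568| = 6.839e+05
|T(j74)| = 190 × 74.19 / 6.839e+05 = 0.020613
20 log₁₀(0.020613) = -33.72 dB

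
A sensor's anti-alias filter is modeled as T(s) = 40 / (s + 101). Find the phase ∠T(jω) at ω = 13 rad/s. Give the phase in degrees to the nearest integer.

∠(j13 + 101) = arctan(13/101) = 7.33°
∠T(j13) = −7.33° = -7.33°

-7 deg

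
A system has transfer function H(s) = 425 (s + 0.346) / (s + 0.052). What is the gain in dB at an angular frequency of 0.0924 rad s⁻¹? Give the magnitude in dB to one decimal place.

63.1 dB

|j0.0924 + 0.346| = √(0.0924² + 0.346²) = 0.3581
|j0.0924 + 0.052| = √(0.0924² + 0.052²) = 0.106
|H(j0.0924)| = 425 × 0.3581 / 0.106 = 1435.5
20 log₁₀(1435.5) = 63.14 dB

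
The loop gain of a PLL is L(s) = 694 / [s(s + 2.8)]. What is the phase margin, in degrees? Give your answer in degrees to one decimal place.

6.1 deg

Gain crossover: |L(jω)| = 1 at ω ≈ 26.3 rad s⁻¹.
∠L(j26.3) = −90° − arctan(26.3/2.8) ≈ -173.92°
PM = 180° + (-173.92°) = 6.08°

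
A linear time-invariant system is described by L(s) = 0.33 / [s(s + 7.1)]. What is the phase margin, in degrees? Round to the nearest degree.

Gain crossover: |L(jω)| = 1 at ω ≈ 0.0465 rad/s.
∠L(j0.0465) = −90° − arctan(0.0465/7.1) ≈ -90.38°
PM = 180° + (-90.38°) = 89.62°

90°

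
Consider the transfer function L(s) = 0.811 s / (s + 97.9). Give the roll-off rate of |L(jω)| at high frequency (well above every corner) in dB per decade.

With 1 zero and 1 pole, the high-frequency asymptotic slope is 20 × (1 − 1) = 0 dB/decade.

0 dB/decade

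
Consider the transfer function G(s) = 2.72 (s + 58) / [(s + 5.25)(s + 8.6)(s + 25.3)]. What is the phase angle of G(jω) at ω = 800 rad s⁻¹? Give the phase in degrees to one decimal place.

∠(j800 + 58) = arctan(800/58) = 85.85°
∠(j800 + 5.25) = arctan(800/5.25) = 89.62°
∠(j800 + 8.6) = arctan(800/8.6) = 89.38°
∠(j800 + 25.3) = arctan(800/25.3) = 88.19°
∠G(j800) = 85.85° − (89.62° + 89.38° + 88.19°) = -181.34°

-181.3°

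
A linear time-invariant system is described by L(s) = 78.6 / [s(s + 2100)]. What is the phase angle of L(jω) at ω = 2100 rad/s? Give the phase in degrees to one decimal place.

-135.0°

∠(j2100 + 2100) = arctan(2100/2100) = 45.00°
∠(j2100) = 90.00°
∠L(j2100) = − (45.00° + 90.00°) = -135.00°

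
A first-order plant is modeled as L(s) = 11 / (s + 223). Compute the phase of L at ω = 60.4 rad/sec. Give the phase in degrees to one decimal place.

-15.2°

∠(j60.4 + 223) = arctan(60.4/223) = 15.16°
∠L(j60.4) = −15.16° = -15.16°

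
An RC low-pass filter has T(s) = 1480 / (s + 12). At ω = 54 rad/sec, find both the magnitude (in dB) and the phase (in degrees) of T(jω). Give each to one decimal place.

|j54 + 12| = √(54² + 12²) = 55.32
|T(j54)| = 1480 / 55.32 = 26.755
20 log₁₀(26.755) = 28.55 dB
∠(j54 + 12) = arctan(54/12) = 77.47°
∠T(j54) = −77.47° = -77.47°

|T| = 28.5 dB, ∠T = -77.5°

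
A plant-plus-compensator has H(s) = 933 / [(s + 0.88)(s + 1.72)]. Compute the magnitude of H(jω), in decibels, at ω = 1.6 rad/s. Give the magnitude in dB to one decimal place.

|j1.6 + 0.88| = √(1.6² + 0.88²) = 1.826
|j1.6 + 1.72| = √(1.6² + 1.72²) = 2.349
|H(j1.6)| = 933 / (1.826 × 2.349) = 217.5
20 log₁₀(217.5) = 46.75 dB

46.7 dB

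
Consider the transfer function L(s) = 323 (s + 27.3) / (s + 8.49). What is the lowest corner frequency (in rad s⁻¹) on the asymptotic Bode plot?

Break frequencies occur at each pole and zero magnitude: 8.49 rad s⁻¹, 27.3 rad s⁻¹.
The lowest is 8.49 rad s⁻¹.

8.49 rad s⁻¹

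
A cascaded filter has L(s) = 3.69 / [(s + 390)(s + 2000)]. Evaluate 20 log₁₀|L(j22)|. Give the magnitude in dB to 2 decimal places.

-106.52 dB

|j22 + 390| = √(22² + 390²) = 390.6
|j22 + 2000| = √(22² + 2000²) = 2000
|L(j22)| = 3.69 / (390.6 × 2000) = 4.723e-06
20 log₁₀(4.723e-06) = -106.516 dB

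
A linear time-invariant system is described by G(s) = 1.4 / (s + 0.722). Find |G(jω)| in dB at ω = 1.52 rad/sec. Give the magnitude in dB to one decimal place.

|j1.52 + 0.722| = √(1.52² + 0.722²) = 1.683
|G(j1.52)| = 1.4 / 1.683 = 0.83197
20 log₁₀(0.83197) = -1.60 dB

-1.6 dB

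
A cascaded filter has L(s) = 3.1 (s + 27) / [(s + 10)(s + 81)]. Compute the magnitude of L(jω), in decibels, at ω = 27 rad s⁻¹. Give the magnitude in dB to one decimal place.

-26.3 dB

|j27 + 27| = √(27² + 27²) = 38.18
|j27 + 10| = √(27² + 10²) = 28.79
|j27 + 81| = √(27² + 81²) = 85.38
|L(j27)| = 3.1 × 38.18 / (28.79 × 85.38) = 0.04815
20 log₁₀(0.04815) = -26.35 dB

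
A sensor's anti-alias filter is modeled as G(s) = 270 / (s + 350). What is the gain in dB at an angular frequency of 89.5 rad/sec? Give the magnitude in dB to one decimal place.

-2.5 dB

|j89.5 + 350| = √(89.5² + 350²) = 361.3
|G(j89.5)| = 270 / 361.3 = 0.74738
20 log₁₀(0.74738) = -2.53 dB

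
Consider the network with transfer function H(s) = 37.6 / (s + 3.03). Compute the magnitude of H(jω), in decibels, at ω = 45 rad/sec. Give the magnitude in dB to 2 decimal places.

|j45 + 3.03| = √(45² + 3.03²) = 45.1
|H(j45)| = 37.6 / 45.1 = 0.83367
20 log₁₀(0.83367) = -1.580 dB

-1.58 dB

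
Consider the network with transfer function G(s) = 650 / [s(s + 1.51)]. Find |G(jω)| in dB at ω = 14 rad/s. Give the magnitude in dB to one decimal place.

10.4 dB

|j14 + 1.51| = √(14² + 1.51²) = 14.08
|j14| = 14
|G(j14)| = 650 / (14.08 × 14) = 3.2972
20 log₁₀(3.2972) = 10.36 dB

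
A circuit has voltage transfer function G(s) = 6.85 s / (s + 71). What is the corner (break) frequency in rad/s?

71 rad/s

The single real pole at s = −71 gives a corner at ω = 71 rad/s.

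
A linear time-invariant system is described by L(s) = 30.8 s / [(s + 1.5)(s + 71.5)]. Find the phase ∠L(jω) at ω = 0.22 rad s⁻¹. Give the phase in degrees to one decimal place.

∠(j0.22) = 90.00°
∠(j0.22 + 1.5) = arctan(0.22/1.5) = 8.34°
∠(j0.22 + 71.5) = arctan(0.22/71.5) = 0.18°
∠L(j0.22) = 90.00° − (8.34° + 0.18°) = 81.48°

81.5 deg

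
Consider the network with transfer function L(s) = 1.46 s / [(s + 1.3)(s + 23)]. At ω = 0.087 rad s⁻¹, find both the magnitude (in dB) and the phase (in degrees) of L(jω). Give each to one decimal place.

|j0.087| = 0.087
|j0.087 + 1.3| = √(0.087² + 1.3²) = 1.303
|j0.087 + 23| = √(0.087² + 23²) = 23
|L(j0.087)| = 1.46 × 0.087 / (1.303 × 23) = 0.0042386
20 log₁₀(0.0042386) = -47.46 dB
∠(j0.087) = 90.00°
∠(j0.087 + 1.3) = arctan(0.087/1.3) = 3.83°
∠(j0.087 + 23) = arctan(0.087/23) = 0.22°
∠L(j0.087) = 90.00° − (3.83° + 0.22°) = 85.95°

|L| = -47.5 dB, ∠L = 86.0°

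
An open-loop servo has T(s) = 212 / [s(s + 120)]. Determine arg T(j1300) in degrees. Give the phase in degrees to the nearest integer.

∠(j1300 + 120) = arctan(1300/120) = 84.73°
∠(j1300) = 90.00°
∠T(j1300) = − (84.73° + 90.00°) = -174.73°

-175 deg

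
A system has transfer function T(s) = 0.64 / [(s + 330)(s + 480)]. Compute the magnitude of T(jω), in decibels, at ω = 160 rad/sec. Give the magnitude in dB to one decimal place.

|j160 + 330| = √(160² + 330²) = 366.7
|j160 + 480| = √(160² + 480²) = 506
|T(j160)| = 0.64 / (366.7 × 506) = 3.449e-06
20 log₁₀(3.449e-06) = -109.25 dB

-109.2 dB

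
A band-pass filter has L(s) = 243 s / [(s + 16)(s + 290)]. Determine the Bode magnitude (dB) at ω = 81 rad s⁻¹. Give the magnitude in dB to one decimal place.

-2.0 dB

|j81| = 81
|j81 + 16| = √(81² + 16²) = 82.57
|j81 + 290| = √(81² + 290²) = 301.1
|L(j81)| = 243 × 81 / (82.57 × 301.1) = 0.79174
20 log₁₀(0.79174) = -2.03 dB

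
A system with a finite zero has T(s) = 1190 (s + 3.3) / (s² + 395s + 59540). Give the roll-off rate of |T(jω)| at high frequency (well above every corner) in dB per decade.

-20 dB/decade

With 1 zero and 2 poles, the high-frequency asymptotic slope is 20 × (1 − 2) = -20 dB/decade.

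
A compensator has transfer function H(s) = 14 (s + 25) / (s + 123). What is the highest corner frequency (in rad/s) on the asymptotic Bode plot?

123 rad/s

Break frequencies occur at each pole and zero magnitude: 25 rad/s, 123 rad/s.
The highest is 123 rad/s.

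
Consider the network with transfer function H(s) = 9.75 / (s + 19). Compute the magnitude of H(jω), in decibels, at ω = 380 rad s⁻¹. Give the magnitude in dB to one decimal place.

|j380 + 19| = √(380² + 19²) = 380.5
|H(j380)| = 9.75 / 380.5 = 0.025626
20 log₁₀(0.025626) = -31.83 dB

-31.8 dB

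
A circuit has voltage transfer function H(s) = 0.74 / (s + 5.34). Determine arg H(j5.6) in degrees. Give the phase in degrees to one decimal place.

∠(j5.6 + 5.34) = arctan(5.6/5.34) = 46.36°
∠H(j5.6) = −46.36° = -46.36°

-46.4 deg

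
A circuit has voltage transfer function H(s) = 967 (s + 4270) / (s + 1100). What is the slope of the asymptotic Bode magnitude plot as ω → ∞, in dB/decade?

0 dB/decade

With 1 zero and 1 pole, the high-frequency asymptotic slope is 20 × (1 − 1) = 0 dB/decade.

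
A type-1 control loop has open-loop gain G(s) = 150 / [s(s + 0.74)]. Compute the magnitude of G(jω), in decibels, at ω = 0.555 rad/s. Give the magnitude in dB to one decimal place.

49.3 dB

|j0.555 + 0.74| = √(0.555² + 0.74²) = 0.925
|j0.555| = 0.555
|G(j0.555)| = 150 / (0.925 × 0.555) = 292.18
20 log₁₀(292.18) = 49.31 dB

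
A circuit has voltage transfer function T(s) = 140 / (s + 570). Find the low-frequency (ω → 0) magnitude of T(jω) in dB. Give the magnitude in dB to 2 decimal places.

-12.19 dB

T(0) = 140 / 570 = 0.24561
20 log₁₀(0.24561) = -12.195 dB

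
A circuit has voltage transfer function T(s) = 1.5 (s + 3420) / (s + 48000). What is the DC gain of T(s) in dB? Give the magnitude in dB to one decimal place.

-19.4 dB

T(0) = 1.5 × 3420 / 48000 = 0.10687
20 log₁₀(0.10687) = -19.42 dB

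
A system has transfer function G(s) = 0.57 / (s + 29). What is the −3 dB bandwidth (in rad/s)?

29 rad/s

For a single-pole low-pass, the −3 dB point is at the pole: ω = 29 rad/s.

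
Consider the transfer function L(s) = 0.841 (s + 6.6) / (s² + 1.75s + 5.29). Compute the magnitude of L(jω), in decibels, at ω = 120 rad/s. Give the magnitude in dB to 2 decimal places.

-43.07 dB

|j120 + 6.6| = √(120² + 6.6²) = 120.2
|(j120)² + 1.75(j120) + 5.29| = |-14395 + j210| = 1.44e+04
|L(j120)| = 0.841 × 120.2 / 1.44e+04 = 0.0070208
20 log₁₀(0.0070208) = -43.072 dB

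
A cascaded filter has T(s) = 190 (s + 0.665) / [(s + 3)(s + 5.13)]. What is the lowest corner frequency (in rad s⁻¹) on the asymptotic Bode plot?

Break frequencies occur at each pole and zero magnitude: 0.665 rad s⁻¹, 3 rad s⁻¹, 5.13 rad s⁻¹.
The lowest is 0.665 rad s⁻¹.

0.665 rad s⁻¹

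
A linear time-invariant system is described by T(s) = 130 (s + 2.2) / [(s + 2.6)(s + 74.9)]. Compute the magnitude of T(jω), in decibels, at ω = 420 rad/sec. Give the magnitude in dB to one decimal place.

|j420 + 2.2| = √(420² + 2.2²) = 420
|j420 + 2.6| = √(420² + 2.6²) = 420
|j420 + 74.9| = √(420² + 74.9²) = 426.6
|T(j420)| = 130 × 420 / (420 × 426.6) = 0.30471
20 log₁₀(0.30471) = -10.32 dB

-10.3 dB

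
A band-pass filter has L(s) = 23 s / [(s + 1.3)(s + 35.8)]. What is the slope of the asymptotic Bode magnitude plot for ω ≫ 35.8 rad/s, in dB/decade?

-20 dB/decade

With 1 zero and 2 poles, the high-frequency asymptotic slope is 20 × (1 − 2) = -20 dB/decade.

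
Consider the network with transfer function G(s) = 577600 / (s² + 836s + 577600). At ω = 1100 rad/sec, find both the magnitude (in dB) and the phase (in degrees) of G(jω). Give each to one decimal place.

|(j1100)² + 836(j1100) + 577600| = |-6.324e+05 + j9.196e+05| = 1.116e+06
|G(j1100)| = 577600 / 1.116e+06 = 0.51753
20 log₁₀(0.51753) = -5.72 dB
∠[(j1100)² + 836(j1100) + 577600] = ∠[-6.324e+05 + j9.196e+05] = 124.52°
∠G(j1100) = −124.52° = -124.52°

|G| = -5.7 dB, ∠G = -124.5 deg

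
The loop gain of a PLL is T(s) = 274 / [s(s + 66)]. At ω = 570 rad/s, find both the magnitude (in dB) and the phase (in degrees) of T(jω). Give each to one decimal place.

|j570 + 66| = √(570² + 66²) = 573.8
|j570| = 570
|T(j570)| = 274 / (573.8 × 570) = 0.00083774
20 log₁₀(0.00083774) = -61.54 dB
∠(j570 + 66) = arctan(570/66) = 83.40°
∠(j570) = 90.00°
∠T(j570) = − (83.40° + 90.00°) = -173.40°

|T| = -61.5 dB, ∠T = -173.4°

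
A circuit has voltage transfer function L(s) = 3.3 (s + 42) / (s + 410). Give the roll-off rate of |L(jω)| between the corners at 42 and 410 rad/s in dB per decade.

In this band the factors already past their corner are: zero at 42; net slope = 20 dB/decade.

20 dB/decade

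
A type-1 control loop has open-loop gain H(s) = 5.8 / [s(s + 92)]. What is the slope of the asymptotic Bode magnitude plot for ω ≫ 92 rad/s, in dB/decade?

With 0 zeros and 2 poles, the high-frequency asymptotic slope is 20 × (0 − 2) = -40 dB/decade.

-40 dB/decade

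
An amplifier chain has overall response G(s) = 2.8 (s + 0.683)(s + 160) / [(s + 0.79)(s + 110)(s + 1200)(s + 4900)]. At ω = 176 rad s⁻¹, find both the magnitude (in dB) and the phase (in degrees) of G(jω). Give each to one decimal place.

|G| = -125.4 dB, ∠G = -20.6°

|j176 + 0.683| = √(176² + 0.683²) = 176
|j176 + 160| = √(176² + 160²) = 237.9
|j176 + 0.79| = √(176² + 0.79²) = 176
|j176 + 110| = √(176² + 110²) = 207.5
|j176 + 1200| = √(176² + 1200²) = 1213
|j176 + 4900| = √(176² + 4900²) = 4903
|G(j176)| = 2.8 × 176 × 237.9 / (176 × 207.5 × 1213 × 4903) = 5.3961e-07
20 log₁₀(5.3961e-07) = -125.36 dB
∠(j176 + 0.683) = arctan(176/0.683) = 89.78°
∠(j176 + 160) = arctan(176/160) = 47.73°
∠(j176 + 0.79) = arctan(176/0.79) = 89.74°
∠(j176 + 110) = arctan(176/110) = 57.99°
∠(j176 + 1200) = arctan(176/1200) = 8.34°
∠(j176 + 4900) = arctan(176/4900) = 2.06°
∠G(j176) = 89.78° + 47.73° − (89.74° + 57.99° + 8.34° + 2.06°) = -20.63°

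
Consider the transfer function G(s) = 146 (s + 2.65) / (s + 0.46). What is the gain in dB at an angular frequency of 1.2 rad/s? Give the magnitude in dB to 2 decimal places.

50.38 dB

|j1.2 + 2.65| = √(1.2² + 2.65²) = 2.909
|j1.2 + 0.46| = √(1.2² + 0.46²) = 1.285
|G(j1.2)| = 146 × 2.909 / 1.285 = 330.48
20 log₁₀(330.48) = 50.383 dB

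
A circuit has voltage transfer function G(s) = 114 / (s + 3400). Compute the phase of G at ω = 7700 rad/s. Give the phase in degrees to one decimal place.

-66.2°

∠(j7700 + 3400) = arctan(7700/3400) = 66.18°
∠G(j7700) = −66.18° = -66.18°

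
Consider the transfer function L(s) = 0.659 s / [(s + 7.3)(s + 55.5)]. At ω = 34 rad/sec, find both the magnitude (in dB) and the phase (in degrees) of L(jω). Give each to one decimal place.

|j34| = 34
|j34 + 7.3| = √(34² + 7.3²) = 34.77
|j34 + 55.5| = √(34² + 55.5²) = 65.09
|L(j34)| = 0.659 × 34 / (34.77 × 65.09) = 0.0098994
20 log₁₀(0.0098994) = -40.09 dB
∠(j34) = 90.00°
∠(j34 + 7.3) = arctan(34/7.3) = 77.88°
∠(j34 + 55.5) = arctan(34/55.5) = 31.49°
∠L(j34) = 90.00° − (77.88° + 31.49°) = -19.37°

|L| = -40.1 dB, ∠L = -19.4°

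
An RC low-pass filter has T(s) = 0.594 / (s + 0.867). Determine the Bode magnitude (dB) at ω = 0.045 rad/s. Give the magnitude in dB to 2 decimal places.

-3.30 dB

|j0.045 + 0.867| = √(0.045² + 0.867²) = 0.8682
|T(j0.045)| = 0.594 / 0.8682 = 0.6842
20 log₁₀(0.6842) = -3.296 dB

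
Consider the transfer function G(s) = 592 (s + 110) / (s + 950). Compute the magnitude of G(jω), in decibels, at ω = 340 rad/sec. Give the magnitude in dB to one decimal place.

46.4 dB

|j340 + 110| = √(340² + 110²) = 357.4
|j340 + 950| = √(340² + 950²) = 1009
|G(j340)| = 592 × 357.4 / 1009 = 209.66
20 log₁₀(209.66) = 46.43 dB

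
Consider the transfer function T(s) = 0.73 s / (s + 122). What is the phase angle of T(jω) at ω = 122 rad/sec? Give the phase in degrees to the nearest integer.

∠(j122) = 90.00°
∠(j122 + 122) = arctan(122/122) = 45.00°
∠T(j122) = 90.00° − 45.00° = 45.00°

45°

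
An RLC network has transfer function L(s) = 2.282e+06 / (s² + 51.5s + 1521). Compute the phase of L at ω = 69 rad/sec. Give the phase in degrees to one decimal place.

∠[(j69)² + 51.5(j69) + 1521] = ∠[-3240 + j3553.5] = 132.36°
∠L(j69) = −132.36° = -132.36°

-132.4°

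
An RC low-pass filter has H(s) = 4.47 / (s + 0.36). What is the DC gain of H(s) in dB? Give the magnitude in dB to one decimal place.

21.9 dB

H(0) = 4.47 / 0.36 = 12.417
20 log₁₀(12.417) = 21.88 dB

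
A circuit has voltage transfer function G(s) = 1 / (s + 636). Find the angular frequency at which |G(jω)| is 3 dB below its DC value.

636 rad/sec

For a single-pole low-pass, the −3 dB point is at the pole: ω = 636 rad/sec.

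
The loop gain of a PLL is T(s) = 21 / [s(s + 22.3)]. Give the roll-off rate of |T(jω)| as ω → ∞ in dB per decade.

-40 dB/decade

With 0 zeros and 2 poles, the high-frequency asymptotic slope is 20 × (0 − 2) = -40 dB/decade.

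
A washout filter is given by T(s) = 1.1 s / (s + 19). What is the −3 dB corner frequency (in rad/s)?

For a single-pole high-pass, the −3 dB point is at the pole: ω = 19 rad/s.

19 rad/s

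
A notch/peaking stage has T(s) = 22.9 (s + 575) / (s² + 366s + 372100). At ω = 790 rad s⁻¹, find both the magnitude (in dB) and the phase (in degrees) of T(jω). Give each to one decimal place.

|j790 + 575| = √(790² + 575²) = 977.1
|(j790)² + 366(j790) + 372100| = |-2.52e+05 + j2.8914e+05| = 3.835e+05
|T(j790)| = 22.9 × 977.1 / 3.835e+05 = 0.058339
20 log₁₀(0.058339) = -24.68 dB
∠(j790 + 575) = arctan(790/575) = 53.95°
∠[(j790)² + 366(j790) + 372100] = ∠[-2.52e+05 + j2.8914e+05] = 131.07°
∠T(j790) = 53.95° − 131.07° = -77.12°

|T| = -24.7 dB, ∠T = -77.1°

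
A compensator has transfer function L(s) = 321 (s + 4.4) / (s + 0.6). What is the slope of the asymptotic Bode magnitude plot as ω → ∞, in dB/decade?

0 dB/decade

With 1 zero and 1 pole, the high-frequency asymptotic slope is 20 × (1 − 1) = 0 dB/decade.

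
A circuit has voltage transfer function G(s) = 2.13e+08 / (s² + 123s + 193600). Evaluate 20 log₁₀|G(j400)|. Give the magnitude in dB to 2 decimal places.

|(j400)² + 123(j400) + 193600| = |33600 + j49200| = 5.958e+04
|G(j400)| = 2.13e+08 / 5.958e+04 = 3575.1
20 log₁₀(3575.1) = 71.066 dB

71.07 dB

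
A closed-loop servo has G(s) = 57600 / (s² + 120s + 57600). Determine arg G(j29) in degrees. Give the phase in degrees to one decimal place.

-3.5°

∠[(j29)² + 120(j29) + 57600] = ∠[56759 + j3480] = 3.51°
∠G(j29) = −3.51° = -3.51°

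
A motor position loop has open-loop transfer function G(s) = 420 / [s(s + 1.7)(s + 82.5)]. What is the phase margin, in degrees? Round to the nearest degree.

Gain crossover: |G(jω)| = 1 at ω ≈ 1.96 rad s⁻¹.
∠G(j1.96) = −90° − arctan(1.96/1.7) − arctan(1.96/82.5) ≈ -140.44°
PM = 180° + (-140.44°) = 39.56°

40°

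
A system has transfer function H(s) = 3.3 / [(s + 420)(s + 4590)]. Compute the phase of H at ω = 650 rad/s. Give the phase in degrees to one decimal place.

-65.2°

∠(j650 + 420) = arctan(650/420) = 57.13°
∠(j650 + 4590) = arctan(650/4590) = 8.06°
∠H(j650) = − (57.13° + 8.06°) = -65.19°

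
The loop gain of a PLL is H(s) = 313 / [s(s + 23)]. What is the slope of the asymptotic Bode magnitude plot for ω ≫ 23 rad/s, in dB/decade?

With 0 zeros and 2 poles, the high-frequency asymptotic slope is 20 × (0 − 2) = -40 dB/decade.

-40 dB/decade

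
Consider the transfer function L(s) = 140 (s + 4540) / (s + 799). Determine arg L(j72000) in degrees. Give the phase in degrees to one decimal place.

-3.0°

∠(j72000 + 4540) = arctan(72000/4540) = 86.39°
∠(j72000 + 799) = arctan(72000/799) = 89.36°
∠L(j72000) = 86.39° − 89.36° = -2.97°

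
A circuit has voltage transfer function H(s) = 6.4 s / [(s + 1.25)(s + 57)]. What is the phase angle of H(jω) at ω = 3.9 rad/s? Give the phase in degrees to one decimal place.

13.9°

∠(j3.9) = 90.00°
∠(j3.9 + 1.25) = arctan(3.9/1.25) = 72.23°
∠(j3.9 + 57) = arctan(3.9/57) = 3.91°
∠H(j3.9) = 90.00° − (72.23° + 3.91°) = 13.86°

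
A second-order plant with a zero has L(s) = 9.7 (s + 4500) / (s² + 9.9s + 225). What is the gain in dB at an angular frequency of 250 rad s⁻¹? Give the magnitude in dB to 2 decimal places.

|j250 + 4500| = √(250² + 4500²) = 4507
|(j250)² + 9.9(j250) + 225| = |-62275 + j2475| = 6.232e+04
|L(j250)| = 9.7 × 4507 / 6.232e+04 = 0.70145
20 log₁₀(0.70145) = -3.080 dB

-3.08 dB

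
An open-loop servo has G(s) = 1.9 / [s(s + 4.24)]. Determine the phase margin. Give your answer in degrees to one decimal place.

84.0°

Gain crossover: |G(jω)| = 1 at ω ≈ 0.446 rad s⁻¹.
∠G(j0.446) = −90° − arctan(0.446/4.24) ≈ -96.00°
PM = 180° + (-96.00°) = 84.00°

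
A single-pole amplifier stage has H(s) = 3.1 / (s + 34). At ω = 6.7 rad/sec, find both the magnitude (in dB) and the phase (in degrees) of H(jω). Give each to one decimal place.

|j6.7 + 34| = √(6.7² + 34²) = 34.65
|H(j6.7)| = 3.1 / 34.65 = 0.089456
20 log₁₀(0.089456) = -20.97 dB
∠(j6.7 + 34) = arctan(6.7/34) = 11.15°
∠H(j6.7) = −11.15° = -11.15°

|H| = -21.0 dB, ∠H = -11.1 deg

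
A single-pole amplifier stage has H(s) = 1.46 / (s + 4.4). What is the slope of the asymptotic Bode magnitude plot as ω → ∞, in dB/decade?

With 0 zeros and 1 pole, the high-frequency asymptotic slope is 20 × (0 − 1) = -20 dB/decade.

-20 dB/decade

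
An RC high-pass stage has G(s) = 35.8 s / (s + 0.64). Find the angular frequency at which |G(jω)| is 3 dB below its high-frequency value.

For a single-pole high-pass, the −3 dB point is at the pole: ω = 0.64 rad s⁻¹.

0.64 rad s⁻¹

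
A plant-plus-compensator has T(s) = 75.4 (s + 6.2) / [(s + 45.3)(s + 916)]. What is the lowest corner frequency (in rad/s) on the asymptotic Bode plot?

6.2 rad/s

Break frequencies occur at each pole and zero magnitude: 6.2 rad/s, 45.3 rad/s, 916 rad/s.
The lowest is 6.2 rad/s.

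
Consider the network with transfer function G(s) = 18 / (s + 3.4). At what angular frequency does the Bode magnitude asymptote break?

The single real pole at s = −3.4 gives a corner at ω = 3.4 rad/sec.

3.4 rad/sec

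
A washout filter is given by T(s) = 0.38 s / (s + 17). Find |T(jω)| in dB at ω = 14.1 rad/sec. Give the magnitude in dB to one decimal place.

|j14.1| = 14.1
|j14.1 + 17| = √(14.1² + 17²) = 22.09
|T(j14.1)| = 0.38 × 14.1 / 22.09 = 0.24259
20 log₁₀(0.24259) = -12.30 dB

-12.3 dB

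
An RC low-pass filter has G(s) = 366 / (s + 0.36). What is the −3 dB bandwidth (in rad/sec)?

0.36 rad/sec

For a single-pole low-pass, the −3 dB point is at the pole: ω = 0.36 rad/sec.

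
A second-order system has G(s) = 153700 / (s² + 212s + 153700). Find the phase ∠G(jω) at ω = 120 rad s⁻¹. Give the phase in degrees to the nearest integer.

∠[(j120)² + 212(j120) + 153700] = ∠[1.393e+05 + j25440] = 10.35°
∠G(j120) = −10.35° = -10.35°

-10°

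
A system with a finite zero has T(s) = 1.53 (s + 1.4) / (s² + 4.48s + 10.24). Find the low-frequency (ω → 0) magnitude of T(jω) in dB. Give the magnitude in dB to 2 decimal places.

-13.59 dB

T(0) = 1.53 × 1.4 / 10.24 = 0.20918
20 log₁₀(0.20918) = -13.590 dB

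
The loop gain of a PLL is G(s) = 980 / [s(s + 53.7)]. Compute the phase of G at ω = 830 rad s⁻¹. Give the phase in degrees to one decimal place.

∠(j830 + 53.7) = arctan(830/53.7) = 86.30°
∠(j830) = 90.00°
∠G(j830) = − (86.30° + 90.00°) = -176.30°

-176.3 deg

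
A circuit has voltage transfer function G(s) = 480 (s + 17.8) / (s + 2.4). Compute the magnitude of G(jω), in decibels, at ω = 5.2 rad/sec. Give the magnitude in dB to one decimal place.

63.8 dB

|j5.2 + 17.8| = √(5.2² + 17.8²) = 18.54
|j5.2 + 2.4| = √(5.2² + 2.4²) = 5.727
|G(j5.2)| = 480 × 18.54 / 5.727 = 1554.2
20 log₁₀(1554.2) = 63.83 dB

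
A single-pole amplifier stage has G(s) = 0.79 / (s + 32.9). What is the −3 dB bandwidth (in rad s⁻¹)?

32.9 rad s⁻¹

For a single-pole low-pass, the −3 dB point is at the pole: ω = 32.9 rad s⁻¹.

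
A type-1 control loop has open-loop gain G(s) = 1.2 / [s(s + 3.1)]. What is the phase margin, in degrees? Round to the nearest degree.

83°

Gain crossover: |G(jω)| = 1 at ω ≈ 0.384 rad s⁻¹.
∠G(j0.384) = −90° − arctan(0.384/3.1) ≈ -97.06°
PM = 180° + (-97.06°) = 82.94°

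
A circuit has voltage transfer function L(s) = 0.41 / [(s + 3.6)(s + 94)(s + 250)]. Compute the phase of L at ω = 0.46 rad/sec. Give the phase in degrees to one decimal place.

∠(j0.46 + 3.6) = arctan(0.46/3.6) = 7.28°
∠(j0.46 + 94) = arctan(0.46/94) = 0.28°
∠(j0.46 + 250) = arctan(0.46/250) = 0.11°
∠L(j0.46) = − (7.28° + 0.28° + 0.11°) = -7.67°

-7.7 deg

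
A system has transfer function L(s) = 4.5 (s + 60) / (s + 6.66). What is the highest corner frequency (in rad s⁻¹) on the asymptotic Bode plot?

60 rad s⁻¹

Break frequencies occur at each pole and zero magnitude: 6.66 rad s⁻¹, 60 rad s⁻¹.
The highest is 60 rad s⁻¹.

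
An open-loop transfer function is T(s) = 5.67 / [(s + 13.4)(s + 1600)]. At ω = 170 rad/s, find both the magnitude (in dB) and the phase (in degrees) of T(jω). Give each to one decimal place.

|j170 + 13.4| = √(170² + 13.4²) = 170.5
|j170 + 1600| = √(170² + 1600²) = 1609
|T(j170)| = 5.67 / (170.5 × 1609) = 2.0665e-05
20 log₁₀(2.0665e-05) = -93.70 dB
∠(j170 + 13.4) = arctan(170/13.4) = 85.49°
∠(j170 + 1600) = arctan(170/1600) = 6.06°
∠T(j170) = − (85.49° + 6.06°) = -91.56°

|T| = -93.7 dB, ∠T = -91.6°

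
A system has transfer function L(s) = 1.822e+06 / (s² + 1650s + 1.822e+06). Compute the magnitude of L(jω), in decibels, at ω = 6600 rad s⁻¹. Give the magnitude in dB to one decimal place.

-27.5 dB

|(j6600)² + 1650(j6600) + 1.822e+06| = |-4.1738e+07 + j1.089e+07| = 4.314e+07
|L(j6600)| = 1.822e+06 / 4.314e+07 = 0.042239
20 log₁₀(0.042239) = -27.49 dB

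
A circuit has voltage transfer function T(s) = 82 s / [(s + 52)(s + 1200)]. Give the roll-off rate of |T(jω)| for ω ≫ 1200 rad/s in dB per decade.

-20 dB/decade

With 1 zero and 2 poles, the high-frequency asymptotic slope is 20 × (1 − 2) = -20 dB/decade.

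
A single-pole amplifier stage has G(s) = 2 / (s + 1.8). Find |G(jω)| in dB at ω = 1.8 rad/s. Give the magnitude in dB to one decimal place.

-2.1 dB

|j1.8 + 1.8| = √(1.8² + 1.8²) = 2.546
|G(j1.8)| = 2 / 2.546 = 0.78567
20 log₁₀(0.78567) = -2.10 dB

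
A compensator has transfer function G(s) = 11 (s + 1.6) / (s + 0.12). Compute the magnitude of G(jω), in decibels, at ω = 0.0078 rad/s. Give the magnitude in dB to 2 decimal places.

|j0.0078 + 1.6| = √(0.0078² + 1.6²) = 1.6
|j0.0078 + 0.12| = √(0.0078² + 0.12²) = 0.1203
|G(j0.0078)| = 11 × 1.6 / 0.1203 = 146.36
20 log₁₀(146.36) = 43.308 dB

43.31 dB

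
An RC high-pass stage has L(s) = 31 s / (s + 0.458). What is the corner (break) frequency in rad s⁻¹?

The single real pole at s = −0.458 gives a corner at ω = 0.458 rad s⁻¹.

0.458 rad s⁻¹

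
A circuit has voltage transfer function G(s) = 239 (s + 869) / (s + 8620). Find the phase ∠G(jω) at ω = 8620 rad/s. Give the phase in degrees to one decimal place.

39.2°

∠(j8620 + 869) = arctan(8620/869) = 84.24°
∠(j8620 + 8620) = arctan(8620/8620) = 45.00°
∠G(j8620) = 84.24° − 45.00° = 39.24°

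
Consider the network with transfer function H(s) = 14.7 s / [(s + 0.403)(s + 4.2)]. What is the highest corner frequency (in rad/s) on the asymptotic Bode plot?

Break frequencies occur at each pole and zero magnitude: 0.403 rad/s, 4.2 rad/s.
The highest is 4.2 rad/s.

4.2 rad/s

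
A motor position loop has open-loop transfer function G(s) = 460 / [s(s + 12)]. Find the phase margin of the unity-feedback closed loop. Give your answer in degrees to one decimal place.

31.2 deg

Gain crossover: |G(jω)| = 1 at ω ≈ 19.8 rad/s.
∠G(j19.8) = −90° − arctan(19.8/12) ≈ -148.83°
PM = 180° + (-148.83°) = 31.17°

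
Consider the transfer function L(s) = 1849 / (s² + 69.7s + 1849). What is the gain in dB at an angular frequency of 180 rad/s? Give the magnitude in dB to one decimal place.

-25.0 dB

|(j180)² + 69.7(j180) + 1849| = |-30551 + j12546| = 3.303e+04
|L(j180)| = 1849 / 3.303e+04 = 0.055985
20 log₁₀(0.055985) = -25.04 dB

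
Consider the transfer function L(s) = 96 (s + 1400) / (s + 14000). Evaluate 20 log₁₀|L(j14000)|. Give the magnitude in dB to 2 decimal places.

|j14000 + 1400| = √(14000² + 1400²) = 1.407e+04
|j14000 + 14000| = √(14000² + 14000²) = 1.98e+04
|L(j14000)| = 96 × 1.407e+04 / 1.98e+04 = 68.221
20 log₁₀(68.221) = 36.678 dB

36.68 dB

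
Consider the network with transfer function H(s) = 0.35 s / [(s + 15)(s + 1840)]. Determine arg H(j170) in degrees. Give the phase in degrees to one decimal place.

∠(j170) = 90.00°
∠(j170 + 15) = arctan(170/15) = 84.96°
∠(j170 + 1840) = arctan(170/1840) = 5.28°
∠H(j170) = 90.00° − (84.96° + 5.28°) = -0.24°

-0.2 deg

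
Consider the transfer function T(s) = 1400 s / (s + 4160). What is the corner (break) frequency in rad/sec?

4160 rad/sec

The single real pole at s = −4160 gives a corner at ω = 4160 rad/sec.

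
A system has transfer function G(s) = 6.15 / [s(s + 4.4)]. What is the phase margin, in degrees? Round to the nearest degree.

Gain crossover: |G(jω)| = 1 at ω ≈ 1.34 rad/sec.
∠G(j1.34) = −90° − arctan(1.34/4.4) ≈ -106.91°
PM = 180° + (-106.91°) = 73.09°

73°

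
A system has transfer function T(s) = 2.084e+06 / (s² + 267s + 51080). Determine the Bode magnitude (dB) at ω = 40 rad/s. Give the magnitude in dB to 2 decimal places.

32.29 dB

|(j40)² + 267(j40) + 51080| = |49480 + j10680| = 5.062e+04
|T(j40)| = 2.084e+06 / 5.062e+04 = 41.17
20 log₁₀(41.17) = 32.292 dB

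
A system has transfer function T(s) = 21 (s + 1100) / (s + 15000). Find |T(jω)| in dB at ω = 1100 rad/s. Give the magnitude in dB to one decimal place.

|j1100 + 1100| = √(1100² + 1100²) = 1556
|j1100 + 15000| = √(1100² + 15000²) = 1.504e+04
|T(j1100)| = 21 × 1556 / 1.504e+04 = 2.1721
20 log₁₀(2.1721) = 6.74 dB

6.7 dB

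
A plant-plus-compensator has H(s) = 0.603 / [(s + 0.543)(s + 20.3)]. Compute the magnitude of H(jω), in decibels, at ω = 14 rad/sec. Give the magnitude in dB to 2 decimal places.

-55.16 dB

|j14 + 0.543| = √(14² + 0.543²) = 14.01
|j14 + 20.3| = √(14² + 20.3²) = 24.66
|H(j14)| = 0.603 / (14.01 × 24.66) = 0.0017453
20 log₁₀(0.0017453) = -55.162 dB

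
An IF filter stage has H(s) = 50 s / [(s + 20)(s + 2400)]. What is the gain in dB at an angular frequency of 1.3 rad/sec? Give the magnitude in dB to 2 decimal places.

-57.38 dB

|j1.3| = 1.3
|j1.3 + 20| = √(1.3² + 20²) = 20.04
|j1.3 + 2400| = √(1.3² + 2400²) = 2400
|H(j1.3)| = 50 × 1.3 / (20.04 × 2400) = 0.0013513
20 log₁₀(0.0013513) = -57.385 dB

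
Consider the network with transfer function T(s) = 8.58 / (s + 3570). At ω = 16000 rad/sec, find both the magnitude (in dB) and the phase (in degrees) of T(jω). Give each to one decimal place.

|j16000 + 3570| = √(16000² + 3570²) = 1.639e+04
|T(j16000)| = 8.58 / 1.639e+04 = 0.00052338
20 log₁₀(0.00052338) = -65.62 dB
∠(j16000 + 3570) = arctan(16000/3570) = 77.42°
∠T(j16000) = −77.42° = -77.42°

|T| = -65.6 dB, ∠T = -77.4°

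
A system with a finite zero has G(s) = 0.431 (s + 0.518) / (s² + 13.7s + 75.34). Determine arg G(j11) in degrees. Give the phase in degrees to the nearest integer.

∠(j11 + 0.518) = arctan(11/0.518) = 87.30°
∠[(j11)² + 13.7(j11) + 75.34] = ∠[-45.66 + j150.7] = 106.86°
∠G(j11) = 87.30° − 106.86° = -19.55°

-20°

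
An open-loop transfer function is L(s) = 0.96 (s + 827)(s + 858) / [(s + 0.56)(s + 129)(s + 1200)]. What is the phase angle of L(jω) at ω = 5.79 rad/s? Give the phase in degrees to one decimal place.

∠(j5.79 + 827) = arctan(5.79/827) = 0.40°
∠(j5.79 + 858) = arctan(5.79/858) = 0.39°
∠(j5.79 + 0.56) = arctan(5.79/0.56) = 84.48°
∠(j5.79 + 129) = arctan(5.79/129) = 2.57°
∠(j5.79 + 1200) = arctan(5.79/1200) = 0.28°
∠L(j5.79) = 0.40° + 0.39° − (84.48° + 2.57° + 0.28°) = -86.53°

-86.5°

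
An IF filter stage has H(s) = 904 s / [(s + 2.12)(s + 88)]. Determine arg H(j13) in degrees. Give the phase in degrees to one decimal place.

∠(j13) = 90.00°
∠(j13 + 2.12) = arctan(13/2.12) = 80.74°
∠(j13 + 88) = arctan(13/88) = 8.40°
∠H(j13) = 90.00° − (80.74° + 8.40°) = 0.86°

0.9°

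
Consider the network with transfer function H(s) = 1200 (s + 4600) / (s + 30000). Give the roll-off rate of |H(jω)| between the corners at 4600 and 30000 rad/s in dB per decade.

In this band the factors already past their corner are: zero at 4600; net slope = 20 dB/decade.

20 dB/decade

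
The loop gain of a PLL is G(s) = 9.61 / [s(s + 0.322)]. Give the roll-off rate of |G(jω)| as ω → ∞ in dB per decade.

-40 dB/decade

With 0 zeros and 2 poles, the high-frequency asymptotic slope is 20 × (0 − 2) = -40 dB/decade.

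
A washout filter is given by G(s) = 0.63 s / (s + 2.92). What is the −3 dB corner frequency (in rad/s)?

For a single-pole high-pass, the −3 dB point is at the pole: ω = 2.92 rad/s.

2.92 rad/s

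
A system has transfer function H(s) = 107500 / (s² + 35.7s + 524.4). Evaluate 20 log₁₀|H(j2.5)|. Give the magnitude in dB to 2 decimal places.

46.21 dB

|(j2.5)² + 35.7(j2.5) + 524.4| = |518.15 + j89.25| = 525.8
|H(j2.5)| = 107500 / 525.8 = 204.46
20 log₁₀(204.46) = 46.212 dB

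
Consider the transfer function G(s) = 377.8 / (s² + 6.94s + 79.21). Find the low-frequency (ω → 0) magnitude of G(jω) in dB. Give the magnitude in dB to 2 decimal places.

G(0) = 377.8 / 79.21 = 4.7696
20 log₁₀(4.7696) = 13.570 dB

13.57 dB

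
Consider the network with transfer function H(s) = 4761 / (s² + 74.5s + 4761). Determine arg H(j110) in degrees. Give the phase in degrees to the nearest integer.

-132°

∠[(j110)² + 74.5(j110) + 4761] = ∠[-7339 + j8195] = 131.85°
∠H(j110) = −131.85° = -131.85°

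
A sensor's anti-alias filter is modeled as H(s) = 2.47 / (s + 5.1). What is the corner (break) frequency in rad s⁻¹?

The single real pole at s = −5.1 gives a corner at ω = 5.1 rad s⁻¹.

5.1 rad s⁻¹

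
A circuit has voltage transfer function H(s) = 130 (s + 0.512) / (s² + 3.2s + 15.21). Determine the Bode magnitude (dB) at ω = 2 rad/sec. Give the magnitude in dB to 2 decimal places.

26.36 dB

|j2 + 0.512| = √(2² + 0.512²) = 2.064
|(j2)² + 3.2(j2) + 15.21| = |11.21 + j6.4| = 12.91
|H(j2)| = 130 × 2.064 / 12.91 = 20.792
20 log₁₀(20.792) = 26.358 dB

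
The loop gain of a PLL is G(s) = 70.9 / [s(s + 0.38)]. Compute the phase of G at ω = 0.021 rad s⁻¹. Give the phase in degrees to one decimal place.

-93.2 deg

∠(j0.021 + 0.38) = arctan(0.021/0.38) = 3.16°
∠(j0.021) = 90.00°
∠G(j0.021) = − (3.16° + 90.00°) = -93.16°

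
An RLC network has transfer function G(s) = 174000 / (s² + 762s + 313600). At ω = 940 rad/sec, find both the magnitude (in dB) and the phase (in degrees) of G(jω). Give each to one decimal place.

|G| = -14.4 dB, ∠G = -128.5°

|(j940)² + 762(j940) + 313600| = |-5.7e+05 + j7.1628e+05| = 9.154e+05
|G(j940)| = 174000 / 9.154e+05 = 0.19008
20 log₁₀(0.19008) = -14.42 dB
∠[(j940)² + 762(j940) + 313600] = ∠[-5.7e+05 + j7.1628e+05] = 128.51°
∠G(j940) = −128.51° = -128.51°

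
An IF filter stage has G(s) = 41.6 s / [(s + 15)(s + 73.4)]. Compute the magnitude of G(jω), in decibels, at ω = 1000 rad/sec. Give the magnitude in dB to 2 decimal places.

|j1000| = 1000
|j1000 + 15| = √(1000² + 15²) = 1000
|j1000 + 73.4| = √(1000² + 73.4²) = 1003
|G(j1000)| = 41.6 × 1000 / (1000 × 1003) = 0.041484
20 log₁₀(0.041484) = -27.642 dB

-27.64 dB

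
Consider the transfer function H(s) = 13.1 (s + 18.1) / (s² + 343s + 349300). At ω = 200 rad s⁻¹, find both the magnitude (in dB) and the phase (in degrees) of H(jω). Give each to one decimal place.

|j200 + 18.1| = √(200² + 18.1²) = 200.8
|(j200)² + 343(j200) + 349300| = |3.093e+05 + j68600| = 3.168e+05
|H(j200)| = 13.1 × 200.8 / 3.168e+05 = 0.0083036
20 log₁₀(0.0083036) = -41.61 dB
∠(j200 + 18.1) = arctan(200/18.1) = 84.83°
∠[(j200)² + 343(j200) + 349300] = ∠[3.093e+05 + j68600] = 12.51°
∠H(j200) = 84.83° − 12.51° = 72.32°

|H| = -41.6 dB, ∠H = 72.3°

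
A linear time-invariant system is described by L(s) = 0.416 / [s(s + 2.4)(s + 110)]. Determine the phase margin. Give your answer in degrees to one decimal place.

90.0°

Gain crossover: |L(jω)| = 1 at ω ≈ 0.00158 rad/s.
∠L(j0.00158) = −90° − arctan(0.00158/2.4) − arctan(0.00158/110) ≈ -90.04°
PM = 180° + (-90.04°) = 89.96°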